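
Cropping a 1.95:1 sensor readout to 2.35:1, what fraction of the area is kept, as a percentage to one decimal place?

The width stays; only height is cut (since 2.35:1 is wider than 1.95:1).
Fraction kept = (1.950)/(2.350) ≈ 82.98%.

83.0%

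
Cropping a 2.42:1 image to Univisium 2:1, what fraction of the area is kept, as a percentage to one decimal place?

Univisium 2:1 is narrower than 2.42:1, so the crop keeps the full height and trims the width.
Area ratio = (2.000)/(2.420) = 82.64% retained.

82.6%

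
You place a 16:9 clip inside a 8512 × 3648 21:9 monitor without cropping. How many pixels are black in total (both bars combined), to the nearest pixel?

7393280 pixels

Since 1.778 < 2.333, the clip is height-limited.
That makes the image 6485.3333 px wide (3648 × 16/9).
Black = 8512 − 6485.3333 = 2026.6667 px.
Across the 3648-px span: 2026.6667 × 3648 ≈ 7393280 px.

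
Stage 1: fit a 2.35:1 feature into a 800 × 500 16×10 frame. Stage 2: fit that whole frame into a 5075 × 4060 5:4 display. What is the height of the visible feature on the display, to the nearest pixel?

Inside the 800×500 canvas the feature is width-limited at 800.00 × 340.43.
Second fit — the 16×10 canvas into 5075×4060 spans the width: 5075.00 × 3171.88 (×6.3438 from 800×500).
Applying the same ×6.3438: 340.43 → 2159.57.

2160 px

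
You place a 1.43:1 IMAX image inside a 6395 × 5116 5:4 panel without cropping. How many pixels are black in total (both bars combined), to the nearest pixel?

4118201 pixels

Since 1.430 > 1.250, the image is width-limited.
That makes the image 4472.0280 px tall (6395 / 1.430).
Black = 5116 − 4472.0280 = 643.9720 px.
That's 643.9720 × 6395 ≈ 4118201 black pixels.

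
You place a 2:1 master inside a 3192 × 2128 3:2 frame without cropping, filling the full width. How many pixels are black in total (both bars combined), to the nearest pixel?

1698144 pixels

The master is 3192 × 1/2 ≈ 1596.0000 px tall.
2128 − 1596.0000 = 532.0000 px of bars.
That's 532.0000 × 3192 ≈ 1698144 black pixels.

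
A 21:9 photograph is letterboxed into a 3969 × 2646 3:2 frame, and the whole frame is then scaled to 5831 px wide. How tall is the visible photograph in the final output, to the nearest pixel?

2499 px

In the 3969×2646 frame the photograph fills the width: height = 3969 × 9/21 ≈ 1701.00 px.
The frame scales by 5831/3969 = 1.4691; 1701.00 × 1.4691 ≈ 2499.00 px.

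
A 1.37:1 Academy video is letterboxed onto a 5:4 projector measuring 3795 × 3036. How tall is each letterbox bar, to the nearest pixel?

133 px

1.37:1 Academy (1.370) > 5:4 (1.250), so the video fills the width.
Content height = 3795 / 1.370 ≈ 2770.07 px.
3036 − 2770.07 = 265.93 px of bars (132.96 each).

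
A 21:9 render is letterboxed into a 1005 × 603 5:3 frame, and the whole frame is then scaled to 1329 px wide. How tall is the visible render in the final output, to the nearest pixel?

In the 1005×603 frame the render fills the width: height = 1005 × 9/21 ≈ 430.71 px.
The frame scales by 1329/1005 = 1.3224; 430.71 × 1.3224 ≈ 569.57 px.

570 px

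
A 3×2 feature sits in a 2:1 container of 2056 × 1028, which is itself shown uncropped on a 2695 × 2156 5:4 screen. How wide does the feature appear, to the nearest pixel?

2021 px

3×2 in 2056×1028: fills the height, so the feature is 1542.00 × 1028.00.
The 2:1 canvas is width-limited in 2695×2156, giving 2695.00 × 1347.50; scale factor 1.3108.
So the feature's width is 1542.00 × 1.3108 ≈ 2021.25.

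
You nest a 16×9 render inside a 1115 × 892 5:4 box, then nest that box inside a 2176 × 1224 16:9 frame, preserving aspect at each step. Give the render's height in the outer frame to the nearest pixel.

861 px

Inside the 1115×892 canvas the render is width-limited at 1115.00 × 627.19.
The 5:4 canvas is height-limited in 2176×1224, giving 1530.00 × 1224.00; scale factor 1.3722.
Applying the same ×1.3722: 627.19 → 860.62.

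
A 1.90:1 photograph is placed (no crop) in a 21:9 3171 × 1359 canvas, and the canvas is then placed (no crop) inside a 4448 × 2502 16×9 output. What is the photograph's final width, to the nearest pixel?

3622 px

Inside the 3171×1359 canvas the photograph is height-limited at 2582.10 × 1359.00.
The 21:9 canvas is width-limited in 4448×2502, giving 4448.00 × 1906.29; scale factor 1.4027.
The photograph scales with it: width 2582.10 × 1.4027 ≈ 3621.94.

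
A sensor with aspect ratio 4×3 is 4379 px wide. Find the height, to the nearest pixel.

3284 px

At 4×3, 4379 / 4 × 3 ≈ 3284.25.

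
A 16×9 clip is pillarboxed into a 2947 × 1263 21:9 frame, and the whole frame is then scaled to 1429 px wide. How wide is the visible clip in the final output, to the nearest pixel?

At 2947×1263 the clip is height-limited, so width = 1263 × 16/9 ≈ 2245.33 px.
Scaling 2947 → 1429 is ×0.4849, so the width becomes 2245.33 × 0.4849 ≈ 1088.76 px.

1089 px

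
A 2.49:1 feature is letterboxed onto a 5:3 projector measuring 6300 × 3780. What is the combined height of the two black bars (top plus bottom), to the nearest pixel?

Since 2.490 > 1.667, the feature is width-limited.
That makes the image 2530.12 px tall (6300 / 2.490).
3780 − 2530.12 = 1249.88 px of bars.

1250 px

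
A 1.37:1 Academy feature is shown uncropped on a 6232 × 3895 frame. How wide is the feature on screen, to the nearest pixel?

5336 px

1.37:1 Academy is narrower than 16:10, so it spans the full height.
Content width = 3895 × 1.370 ≈ 5336.15 px.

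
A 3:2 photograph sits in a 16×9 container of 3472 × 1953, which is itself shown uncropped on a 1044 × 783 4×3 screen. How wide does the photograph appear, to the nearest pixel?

First fit — 3:2 into 3472×1953 spans the height: 2929.50 × 1953.00.
Second fit — the 16×9 canvas into 1044×783 spans the width: 1044.00 × 587.25 (×0.3007 from 3472×1953).
Applying the same ×0.3007: 2929.50 → 880.88.

881 px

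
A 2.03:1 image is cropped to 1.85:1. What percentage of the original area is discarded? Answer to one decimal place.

8.9%

Going from 2.03:1 to 1.85:1 means cutting width while keeping height.
Fraction kept = (1.850)/(2.030) ≈ 91.13%, so 8.87% is lost.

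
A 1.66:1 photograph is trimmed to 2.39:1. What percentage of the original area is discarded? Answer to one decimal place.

The width stays; only height is cut (since 2.39:1 is wider than 1.66:1).
Fraction kept = (1.660)/(2.390) ≈ 69.46%, so 30.54% is lost.

30.5%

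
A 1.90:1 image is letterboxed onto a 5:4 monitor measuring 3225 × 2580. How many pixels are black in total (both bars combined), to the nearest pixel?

2846487 pixels

Since 1.900 > 1.250, the image is width-limited.
That makes the image 1697.3684 px tall (3225 / 1.900).
Leftover height: 2580 − 1697.3684 = 882.6316 px.
Bar area = 882.6316 × 3225 ≈ 2846487 px.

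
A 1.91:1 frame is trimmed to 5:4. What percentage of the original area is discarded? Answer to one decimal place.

5:4 is narrower than 1.91:1, so the crop keeps the full height and trims the width.
Area ratio = (1.250)/(1.910) = 65.45%; the remaining 34.55% is cropped out.

34.6%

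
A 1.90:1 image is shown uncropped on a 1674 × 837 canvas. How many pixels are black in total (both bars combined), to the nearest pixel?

Since 1.900 < 2.000, the image is height-limited.
The image is 837 × 1.900 ≈ 1590.3000 px wide.
Leftover width: 1674 − 1590.3000 = 83.7000 px.
Across the 837-px span: 83.7000 × 837 ≈ 70057 px.

70057 pixels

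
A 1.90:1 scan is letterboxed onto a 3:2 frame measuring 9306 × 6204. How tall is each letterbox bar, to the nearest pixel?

1.90:1 (1.900) > 3:2 (1.500), so the scan fills the width.
Content height = 9306 / 1.900 ≈ 4897.89 px.
Leftover height: 6204 − 4897.89 = 1306.11 px → 653.05 each side.

653 px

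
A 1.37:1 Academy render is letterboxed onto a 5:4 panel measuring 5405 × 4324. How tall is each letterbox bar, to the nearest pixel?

1.37:1 Academy is wider than 5:4, so it spans the full width.
That makes the image 3945.26 px tall (5405 / 1.370).
4324 − 3945.26 = 378.74 px of bars (189.37 each).

189 px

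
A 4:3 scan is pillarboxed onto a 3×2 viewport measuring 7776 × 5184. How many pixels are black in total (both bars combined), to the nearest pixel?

Since 1.333 < 1.500, the scan is height-limited.
Content width = 5184 × 4/3 ≈ 6912.0000 px.
Black = 7776 − 6912.0000 = 864.0000 px.
Bar area = 864.0000 × 5184 ≈ 4478976 px.

4478976 pixels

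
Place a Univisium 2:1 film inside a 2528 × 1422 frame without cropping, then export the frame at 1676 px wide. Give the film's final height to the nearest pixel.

838 px

At 2528×1422 the film is width-limited, so height = 2528 × 1/2 ≈ 1264.00 px.
Resizing to 1676 px wide multiplies everything by 0.6630: 1264.00 → 838.00 px.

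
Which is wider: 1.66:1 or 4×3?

1.66 and 4×3 = 1.333; 1.66 > 1.333.

1.66:1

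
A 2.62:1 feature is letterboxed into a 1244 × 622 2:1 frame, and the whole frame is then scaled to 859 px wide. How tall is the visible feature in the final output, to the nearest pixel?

In the 1244×622 frame the feature fills the width: height = 1244 / 2.620 ≈ 474.81 px.
Scaling 1244 → 859 is ×0.6905, so the height becomes 474.81 × 0.6905 ≈ 327.86 px.

328 px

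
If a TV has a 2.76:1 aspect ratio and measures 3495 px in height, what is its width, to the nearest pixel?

9646 px

3495 × 2.760 = 9646.20.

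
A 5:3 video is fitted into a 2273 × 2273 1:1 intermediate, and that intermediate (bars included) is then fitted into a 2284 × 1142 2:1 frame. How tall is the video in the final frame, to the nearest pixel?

First fit — 5:3 into 2273×2273 spans the width: 2273.00 × 1363.80.
The 1:1 canvas is height-limited in 2284×1142, giving 1142.00 × 1142.00; scale factor 0.5024.
The video scales with it: height 1363.80 × 0.5024 ≈ 685.20.

685 px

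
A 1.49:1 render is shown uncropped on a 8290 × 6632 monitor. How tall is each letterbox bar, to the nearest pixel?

534 px

Since 1.490 > 1.250, the render is width-limited.
The render is 8290 / 1.490 ≈ 5563.76 px tall.
6632 − 5563.76 = 1068.24 px of bars (534.12 each).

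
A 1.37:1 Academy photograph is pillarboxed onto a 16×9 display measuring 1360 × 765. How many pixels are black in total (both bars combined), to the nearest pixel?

1.37:1 Academy (1.370) < 16×9 (1.778), so the photograph fills the height.
That makes the image 1048.0500 px wide (765 × 1.370).
Black = 1360 − 1048.0500 = 311.9500 px.
That's 311.9500 × 765 ≈ 238642 black pixels.

238642 pixels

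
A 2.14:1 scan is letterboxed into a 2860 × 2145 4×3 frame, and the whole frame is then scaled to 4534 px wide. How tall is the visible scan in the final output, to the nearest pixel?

2119 px

Fitted into 2860×2145, the scan spans the width; its height is 2860 / 2.140 ≈ 1336.45 px.
Scaling 2860 → 4534 is ×1.5853, so the height becomes 1336.45 × 1.5853 ≈ 2118.69 px.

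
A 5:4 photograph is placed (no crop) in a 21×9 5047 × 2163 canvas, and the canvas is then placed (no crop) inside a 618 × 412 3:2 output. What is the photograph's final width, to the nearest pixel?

First fit — 5:4 into 5047×2163 spans the height: 2703.75 × 2163.00.
Second fit — the 21×9 canvas into 618×412 spans the width: 618.00 × 264.86 (×0.1224 from 5047×2163).
The photograph scales with it: width 2703.75 × 0.1224 ≈ 331.07.

331 px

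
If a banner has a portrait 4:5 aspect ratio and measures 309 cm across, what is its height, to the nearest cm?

386 cm

At portrait 4:5, 309 / 4 × 5 ≈ 386.25.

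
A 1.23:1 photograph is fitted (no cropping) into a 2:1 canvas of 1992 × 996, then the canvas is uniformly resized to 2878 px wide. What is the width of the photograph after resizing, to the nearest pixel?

In the 1992×996 frame the photograph fills the height: width = 996 × 1.230 ≈ 1225.08 px.
Resizing to 2878 px wide multiplies everything by 1.4448: 1225.08 → 1769.97 px.

1770 px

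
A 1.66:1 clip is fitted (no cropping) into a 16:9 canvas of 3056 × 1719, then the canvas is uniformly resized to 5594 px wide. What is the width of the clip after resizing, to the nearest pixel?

5223 px

In the 3056×1719 frame the clip fills the height: width = 1719 × 1.660 ≈ 2853.54 px.
The frame scales by 5594/3056 = 1.8305; 2853.54 × 1.8305 ≈ 5223.40 px.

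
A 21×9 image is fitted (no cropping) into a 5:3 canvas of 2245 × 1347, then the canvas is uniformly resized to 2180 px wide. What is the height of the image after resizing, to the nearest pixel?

934 px

At 2245×1347 the image is width-limited, so height = 2245 × 9/21 ≈ 962.14 px.
Scaling 2245 → 2180 is ×0.9710, so the height becomes 962.14 × 0.9710 ≈ 934.29 px.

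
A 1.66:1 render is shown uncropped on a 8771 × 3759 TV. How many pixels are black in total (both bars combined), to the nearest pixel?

9514255 pixels

Since 1.660 < 2.333, the render is height-limited.
Content width = 3759 × 1.660 ≈ 6239.9400 px.
Black = 8771 − 6239.9400 = 2531.0600 px.
That's 2531.0600 × 3759 ≈ 9514255 black pixels.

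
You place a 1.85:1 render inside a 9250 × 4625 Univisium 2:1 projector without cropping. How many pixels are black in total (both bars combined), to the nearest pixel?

3208594 pixels

1.85:1 is narrower than Univisium 2:1, so it spans the full height.
That makes the image 8556.2500 px wide (4625 × 1.850).
9250 − 8556.2500 = 693.7500 px of bars.
Bar area = 693.7500 × 4625 ≈ 3208594 px.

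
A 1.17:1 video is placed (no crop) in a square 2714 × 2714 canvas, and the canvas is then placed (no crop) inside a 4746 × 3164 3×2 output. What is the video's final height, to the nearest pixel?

2704 px

1.17:1 in 2714×2714: fills the width, so the video is 2714.00 × 2319.66.
The square canvas is height-limited in 4746×3164, giving 3164.00 × 3164.00; scale factor 1.1658.
So the video's height is 2319.66 × 1.1658 ≈ 2704.27.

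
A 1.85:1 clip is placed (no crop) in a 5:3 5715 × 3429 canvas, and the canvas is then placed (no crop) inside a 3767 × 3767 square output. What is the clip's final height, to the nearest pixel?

2036 px

First fit — 1.85:1 into 5715×3429 spans the width: 5715.00 × 3089.19.
The 5:3 canvas is width-limited in 3767×3767, giving 3767.00 × 2260.20; scale factor 0.6591.
Applying the same ×0.6591: 3089.19 → 2036.22.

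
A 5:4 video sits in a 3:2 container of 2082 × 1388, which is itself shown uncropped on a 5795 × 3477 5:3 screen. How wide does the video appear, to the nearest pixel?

Inside the 2082×1388 canvas the video is height-limited at 1735.00 × 1388.00.
The 3:2 canvas is height-limited in 5795×3477, giving 5215.50 × 3477.00; scale factor 2.5050.
Applying the same ×2.5050: 1735.00 → 4346.25.

4346 px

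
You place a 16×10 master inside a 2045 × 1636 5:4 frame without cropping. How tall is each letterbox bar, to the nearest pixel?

179 px

Since 1.600 > 1.250, the master is width-limited.
That makes the image 1278.12 px tall (2045 × 10/16).
Leftover height: 1636 − 1278.12 = 357.88 px → 178.94 each side.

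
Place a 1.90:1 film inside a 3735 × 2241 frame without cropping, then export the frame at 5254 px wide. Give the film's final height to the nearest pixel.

2765 px

Fitted into 3735×2241, the film spans the width; its height is 3735 / 1.900 ≈ 1965.79 px.
Scaling 3735 → 5254 is ×1.4067, so the height becomes 1965.79 × 1.4067 ≈ 2765.26 px.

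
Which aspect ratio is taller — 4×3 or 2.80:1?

4×3

4×3 = 1.333 and 2.8; 2.8 > 1.333. The smaller width-to-height ratio is the taller frame.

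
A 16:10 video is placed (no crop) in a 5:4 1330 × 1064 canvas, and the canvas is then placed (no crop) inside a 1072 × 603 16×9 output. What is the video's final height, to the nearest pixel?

471 px

16:10 in 1330×1064: fills the width, so the video is 1330.00 × 831.25.
Second fit — the 5:4 canvas into 1072×603 spans the height: 753.75 × 603.00 (×0.5667 from 1330×1064).
So the video's height is 831.25 × 0.5667 ≈ 471.09.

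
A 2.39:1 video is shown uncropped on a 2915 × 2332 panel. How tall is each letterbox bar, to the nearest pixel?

556 px

Since 2.390 > 1.250, the video is width-limited.
Content height = 2915 / 2.390 ≈ 1219.67 px.
Leftover height: 2332 − 1219.67 = 1112.33 px → 556.17 each side.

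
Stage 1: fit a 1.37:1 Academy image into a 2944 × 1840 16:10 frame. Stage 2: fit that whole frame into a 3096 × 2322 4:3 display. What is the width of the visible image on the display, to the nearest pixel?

2651 px

1.37:1 Academy in 2944×1840: fills the height, so the image is 2520.80 × 1840.00.
16:10 in 3096×2322: fills the width, so the intermediate becomes 3096.00 × 1935.00 — a scale of ×1.0516.
The image scales with it: width 2520.80 × 1.0516 ≈ 2650.95.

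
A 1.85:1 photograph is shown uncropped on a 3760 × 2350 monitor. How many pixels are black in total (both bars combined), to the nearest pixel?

1.85:1 (1.850) > 16:10 (1.600), so the photograph fills the width.
That makes the image 2032.4324 px tall (3760 / 1.850).
Leftover height: 2350 − 2032.4324 = 317.5676 px.
Bar area = 317.5676 × 3760 ≈ 1194054 px.

1194054 pixels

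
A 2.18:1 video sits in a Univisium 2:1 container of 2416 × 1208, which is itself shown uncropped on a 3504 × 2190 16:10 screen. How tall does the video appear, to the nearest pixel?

First fit — 2.18:1 into 2416×1208 spans the width: 2416.00 × 1108.26.
Second fit — the Univisium 2:1 canvas into 3504×2190 spans the width: 3504.00 × 1752.00 (×1.4503 from 2416×1208).
So the video's height is 1108.26 × 1.4503 ≈ 1607.34.

1607 px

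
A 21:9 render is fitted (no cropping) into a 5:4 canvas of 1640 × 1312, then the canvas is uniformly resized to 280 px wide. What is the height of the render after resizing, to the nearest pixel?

In the 1640×1312 frame the render fills the width: height = 1640 × 9/21 ≈ 702.86 px.
Resizing to 280 px wide multiplies everything by 0.1707: 702.86 → 120.00 px.

120 px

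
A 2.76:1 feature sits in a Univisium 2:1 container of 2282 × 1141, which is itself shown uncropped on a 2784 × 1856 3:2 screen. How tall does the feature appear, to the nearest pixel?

Inside the 2282×1141 canvas the feature is width-limited at 2282.00 × 826.81.
The Univisium 2:1 canvas is width-limited in 2784×1856, giving 2784.00 × 1392.00; scale factor 1.2200.
Applying the same ×1.2200: 826.81 → 1008.70.

1009 px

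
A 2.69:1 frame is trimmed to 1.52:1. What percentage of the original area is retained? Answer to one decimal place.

56.5%

The height stays; only width is cut (since 1.52:1 is narrower than 2.69:1).
Fraction kept = (1.520)/(2.690) ≈ 56.51%.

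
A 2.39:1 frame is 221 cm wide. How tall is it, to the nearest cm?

At 2.39:1, 221 / 2.390 ≈ 92.47.

92 cm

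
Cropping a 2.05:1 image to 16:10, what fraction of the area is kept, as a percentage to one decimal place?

The height stays; only width is cut (since 16:10 is narrower than 2.05:1).
Area ratio = (1.600)/(2.050) = 78.05% retained.

78.0%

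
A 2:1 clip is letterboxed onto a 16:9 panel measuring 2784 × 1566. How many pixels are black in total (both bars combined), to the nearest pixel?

2:1 is wider than 16:9, so it spans the full width.
That makes the image 1392.0000 px tall (2784 × 1/2).
Black = 1566 − 1392.0000 = 174.0000 px.
Bar area = 174.0000 × 2784 ≈ 484416 px.

484416 pixels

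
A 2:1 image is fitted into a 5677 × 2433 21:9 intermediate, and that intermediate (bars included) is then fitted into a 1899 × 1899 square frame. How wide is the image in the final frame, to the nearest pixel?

1628 px

Inside the 5677×2433 canvas the image is height-limited at 4866.00 × 2433.00.
21:9 in 1899×1899: fills the width, so the intermediate becomes 1899.00 × 813.86 — a scale of ×0.3345.
Applying the same ×0.3345: 4866.00 → 1627.71.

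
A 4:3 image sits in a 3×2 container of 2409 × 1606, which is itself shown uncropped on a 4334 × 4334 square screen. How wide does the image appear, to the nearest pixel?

3852 px

4:3 in 2409×1606: fills the height, so the image is 2141.33 × 1606.00.
Second fit — the 3×2 canvas into 4334×4334 spans the width: 4334.00 × 2889.33 (×1.7991 from 2409×1606).
So the image's width is 2141.33 × 1.7991 ≈ 3852.44.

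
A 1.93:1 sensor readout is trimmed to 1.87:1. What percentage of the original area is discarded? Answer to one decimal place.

3.1%

1.87:1 is narrower than 1.93:1, so the crop keeps the full height and trims the width.
Area ratio = (1.870)/(1.930) = 96.89%; the remaining 3.11% is cropped out.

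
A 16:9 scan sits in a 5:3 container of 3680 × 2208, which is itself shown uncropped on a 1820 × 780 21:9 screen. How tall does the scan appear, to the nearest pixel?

16:9 in 3680×2208: fills the width, so the scan is 3680.00 × 2070.00.
Second fit — the 5:3 canvas into 1820×780 spans the height: 1300.00 × 780.00 (×0.3533 from 3680×2208).
Applying the same ×0.3533: 2070.00 → 731.25.

731 px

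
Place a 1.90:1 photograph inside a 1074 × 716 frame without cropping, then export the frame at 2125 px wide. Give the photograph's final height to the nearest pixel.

At 1074×716 the photograph is width-limited, so height = 1074 / 1.900 ≈ 565.26 px.
Resizing to 2125 px wide multiplies everything by 1.9786: 565.26 → 1118.42 px.

1118 px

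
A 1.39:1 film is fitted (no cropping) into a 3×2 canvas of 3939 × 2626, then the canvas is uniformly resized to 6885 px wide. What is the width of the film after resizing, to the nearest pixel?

6380 px

Fitted into 3939×2626, the film spans the height; its width is 2626 × 1.390 ≈ 3650.14 px.
The frame scales by 6885/3939 = 1.7479; 3650.14 × 1.7479 ≈ 6380.10 px.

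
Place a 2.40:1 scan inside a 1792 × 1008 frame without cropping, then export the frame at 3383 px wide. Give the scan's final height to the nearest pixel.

At 1792×1008 the scan is width-limited, so height = 1792 / 2.400 ≈ 746.67 px.
The frame scales by 3383/1792 = 1.8878; 746.67 × 1.8878 ≈ 1409.58 px.

1410 px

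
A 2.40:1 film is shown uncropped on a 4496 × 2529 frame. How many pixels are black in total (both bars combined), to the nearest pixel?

2.40:1 is wider than 16:9, so it spans the full width.
The film is 4496 / 2.400 ≈ 1873.3333 px tall.
Black = 2529 − 1873.3333 = 655.6667 px.
Bar area = 655.6667 × 4496 ≈ 2947877 px.

2947877 pixels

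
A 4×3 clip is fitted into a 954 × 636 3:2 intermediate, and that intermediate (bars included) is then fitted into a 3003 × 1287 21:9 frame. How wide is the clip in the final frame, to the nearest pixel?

1716 px

First fit — 4×3 into 954×636 spans the height: 848.00 × 636.00.
3:2 in 3003×1287: fills the height, so the intermediate becomes 1930.50 × 1287.00 — a scale of ×2.0236.
The clip scales with it: width 848.00 × 2.0236 ≈ 1716.00.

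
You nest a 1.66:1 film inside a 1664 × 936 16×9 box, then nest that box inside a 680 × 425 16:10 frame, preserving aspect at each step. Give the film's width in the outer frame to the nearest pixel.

Inside the 1664×936 canvas the film is height-limited at 1553.76 × 936.00.
The 16×9 canvas is width-limited in 680×425, giving 680.00 × 382.50; scale factor 0.4087.
Applying the same ×0.4087: 1553.76 → 634.95.

635 px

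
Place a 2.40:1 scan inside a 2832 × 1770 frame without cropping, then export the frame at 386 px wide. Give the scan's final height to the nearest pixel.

161 px

Fitted into 2832×1770, the scan spans the width; its height is 2832 / 2.400 ≈ 1180.00 px.
The frame scales by 386/2832 = 0.1363; 1180.00 × 0.1363 ≈ 160.83 px.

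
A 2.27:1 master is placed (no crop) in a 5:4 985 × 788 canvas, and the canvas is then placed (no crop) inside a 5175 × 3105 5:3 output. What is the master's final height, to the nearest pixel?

2.27:1 in 985×788: fills the width, so the master is 985.00 × 433.92.
The 5:4 canvas is height-limited in 5175×3105, giving 3881.25 × 3105.00; scale factor 3.9404.
So the master's height is 433.92 × 3.9404 ≈ 1709.80.

1710 px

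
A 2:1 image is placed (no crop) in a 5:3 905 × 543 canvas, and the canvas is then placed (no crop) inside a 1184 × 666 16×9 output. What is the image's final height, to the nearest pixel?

555 px

2:1 in 905×543: fills the width, so the image is 905.00 × 452.50.
Second fit — the 5:3 canvas into 1184×666 spans the height: 1110.00 × 666.00 (×1.2265 from 905×543).
Applying the same ×1.2265: 452.50 → 555.00.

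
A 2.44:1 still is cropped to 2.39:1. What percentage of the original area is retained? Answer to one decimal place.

The height stays; only width is cut (since 2.39:1 is narrower than 2.44:1).
Area ratio = (2.390)/(2.440) = 97.95% retained.

98.0%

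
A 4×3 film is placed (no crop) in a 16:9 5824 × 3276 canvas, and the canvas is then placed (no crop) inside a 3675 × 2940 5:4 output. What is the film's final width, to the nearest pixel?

2756 px

Inside the 5824×3276 canvas the film is height-limited at 4368.00 × 3276.00.
16:9 in 3675×2940: fills the width, so the intermediate becomes 3675.00 × 2067.19 — a scale of ×0.6310.
So the film's width is 4368.00 × 0.6310 ≈ 2756.25.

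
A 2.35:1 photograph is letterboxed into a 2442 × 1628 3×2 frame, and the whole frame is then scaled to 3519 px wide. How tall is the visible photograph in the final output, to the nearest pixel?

1497 px

Fitted into 2442×1628, the photograph spans the width; its height is 2442 / 2.350 ≈ 1039.15 px.
The frame scales by 3519/2442 = 1.4410; 1039.15 × 1.4410 ≈ 1497.45 px.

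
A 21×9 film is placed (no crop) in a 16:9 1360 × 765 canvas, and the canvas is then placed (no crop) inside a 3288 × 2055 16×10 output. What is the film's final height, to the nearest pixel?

21×9 in 1360×765: fills the width, so the film is 1360.00 × 582.86.
The 16:9 canvas is width-limited in 3288×2055, giving 3288.00 × 1849.50; scale factor 2.4176.
Applying the same ×2.4176: 582.86 → 1409.14.

1409 px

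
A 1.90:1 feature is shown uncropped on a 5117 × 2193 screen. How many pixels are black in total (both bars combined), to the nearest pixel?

2084008 pixels

1.90:1 is narrower than 21:9, so it spans the full height.
Content width = 2193 × 1.900 ≈ 4166.7000 px.
Leftover width: 5117 − 4166.7000 = 950.3000 px.
Across the 2193-px span: 950.3000 × 2193 ≈ 2084008 px.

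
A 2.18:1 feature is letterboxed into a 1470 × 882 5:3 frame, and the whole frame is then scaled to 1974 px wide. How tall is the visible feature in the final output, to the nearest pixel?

906 px

In the 1470×882 frame the feature fills the width: height = 1470 / 2.180 ≈ 674.31 px.
Resizing to 1974 px wide multiplies everything by 1.3429: 674.31 → 905.50 px.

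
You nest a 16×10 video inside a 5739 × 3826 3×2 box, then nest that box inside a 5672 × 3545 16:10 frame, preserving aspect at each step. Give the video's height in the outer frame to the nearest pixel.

3323 px

16×10 in 5739×3826: fills the width, so the video is 5739.00 × 3586.88.
3×2 in 5672×3545: fills the height, so the intermediate becomes 5317.50 × 3545.00 — a scale of ×0.9266.
Applying the same ×0.9266: 3586.88 → 3323.44.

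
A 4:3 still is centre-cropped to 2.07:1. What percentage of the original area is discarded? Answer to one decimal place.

Going from 4:3 to 2.07:1 means cutting height while keeping width.
Area ratio = (1.333)/(2.070) = 64.41%; the remaining 35.59% is cropped out.

35.6%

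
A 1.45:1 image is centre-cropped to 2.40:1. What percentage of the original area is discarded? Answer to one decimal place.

39.6%

Going from 1.45:1 to 2.40:1 means cutting height while keeping width.
Area ratio = (1.450)/(2.400) = 60.42%; the remaining 39.58% is cropped out.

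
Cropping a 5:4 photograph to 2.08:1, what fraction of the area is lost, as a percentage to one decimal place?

2.08:1 is wider than 5:4, so the crop keeps the full width and trims the height.
(1.250)/(2.080) ≈ 0.601 of the area survives, leaving 39.90% discarded.

39.9%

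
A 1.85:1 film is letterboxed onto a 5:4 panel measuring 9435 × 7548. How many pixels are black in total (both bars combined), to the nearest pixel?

1.85:1 is wider than 5:4, so it spans the full width.
The film is 9435 / 1.850 ≈ 5100.0000 px tall.
7548 − 5100.0000 = 2448.0000 px of bars.
Across the 9435-px span: 2448.0000 × 9435 ≈ 23096880 px.

23096880 pixels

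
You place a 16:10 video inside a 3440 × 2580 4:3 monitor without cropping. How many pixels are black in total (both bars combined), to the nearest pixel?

16:10 is wider than 4:3, so it spans the full width.
Content height = 3440 × 10/16 ≈ 2150.0000 px.
Black = 2580 − 2150.0000 = 430.0000 px.
Bar area = 430.0000 × 3440 ≈ 1479200 px.

1479200 pixels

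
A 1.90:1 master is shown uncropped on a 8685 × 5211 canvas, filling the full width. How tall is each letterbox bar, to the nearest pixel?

320 px

The master is 8685 / 1.900 ≈ 4571.05 px tall.
Leftover height: 5211 − 4571.05 = 639.95 px → 319.97 each side.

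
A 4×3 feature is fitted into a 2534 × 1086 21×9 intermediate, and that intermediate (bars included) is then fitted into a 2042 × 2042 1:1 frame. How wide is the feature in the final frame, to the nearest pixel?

First fit — 4×3 into 2534×1086 spans the height: 1448.00 × 1086.00.
The 21×9 canvas is width-limited in 2042×2042, giving 2042.00 × 875.14; scale factor 0.8058.
Applying the same ×0.8058: 1448.00 → 1166.86.

1167 px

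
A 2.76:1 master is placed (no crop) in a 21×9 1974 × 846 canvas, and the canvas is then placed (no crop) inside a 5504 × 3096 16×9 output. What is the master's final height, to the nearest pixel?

1994 px

First fit — 2.76:1 into 1974×846 spans the width: 1974.00 × 715.22.
21×9 in 5504×3096: fills the width, so the intermediate becomes 5504.00 × 2358.86 — a scale of ×2.7882.
Applying the same ×2.7882: 715.22 → 1994.20.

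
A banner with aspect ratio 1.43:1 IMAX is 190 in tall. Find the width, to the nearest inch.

272 in

Width = 190 × 1.430 = 271.70.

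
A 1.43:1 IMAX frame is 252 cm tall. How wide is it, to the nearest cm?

360 cm

At 1.43:1 IMAX, 252 × 1.430 ≈ 360.36.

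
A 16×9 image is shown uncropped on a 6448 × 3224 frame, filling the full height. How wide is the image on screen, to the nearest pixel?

That makes the image 5731.56 px wide (3224 × 16/9).

5732 px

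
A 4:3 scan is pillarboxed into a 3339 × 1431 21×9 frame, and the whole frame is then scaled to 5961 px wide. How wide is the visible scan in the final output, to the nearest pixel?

3406 px

At 3339×1431 the scan is height-limited, so width = 1431 × 4/3 ≈ 1908.00 px.
The frame scales by 5961/3339 = 1.7853; 1908.00 × 1.7853 ≈ 3406.29 px.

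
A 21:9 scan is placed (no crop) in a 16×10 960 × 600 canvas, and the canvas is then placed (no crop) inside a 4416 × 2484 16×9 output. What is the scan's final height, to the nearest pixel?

Inside the 960×600 canvas the scan is width-limited at 960.00 × 411.43.
Second fit — the 16×10 canvas into 4416×2484 spans the height: 3974.40 × 2484.00 (×4.1400 from 960×600).
So the scan's height is 411.43 × 4.1400 ≈ 1703.31.

1703 px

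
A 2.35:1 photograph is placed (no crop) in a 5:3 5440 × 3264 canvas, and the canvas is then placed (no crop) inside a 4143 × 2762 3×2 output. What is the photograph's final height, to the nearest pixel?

Inside the 5440×3264 canvas the photograph is width-limited at 5440.00 × 2314.89.
The 5:3 canvas is width-limited in 4143×2762, giving 4143.00 × 2485.80; scale factor 0.7616.
So the photograph's height is 2314.89 × 0.7616 ≈ 1762.98.

1763 px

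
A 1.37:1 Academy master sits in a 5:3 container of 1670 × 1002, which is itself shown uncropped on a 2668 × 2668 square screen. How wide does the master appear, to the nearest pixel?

Inside the 1670×1002 canvas the master is height-limited at 1372.74 × 1002.00.
5:3 in 2668×2668: fills the width, so the intermediate becomes 2668.00 × 1600.80 — a scale of ×1.5976.
So the master's width is 1372.74 × 1.5976 ≈ 2193.10.

2193 px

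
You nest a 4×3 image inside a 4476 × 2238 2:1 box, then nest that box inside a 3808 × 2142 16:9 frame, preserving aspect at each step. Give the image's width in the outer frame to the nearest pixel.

Inside the 4476×2238 canvas the image is height-limited at 2984.00 × 2238.00.
The 2:1 canvas is width-limited in 3808×2142, giving 3808.00 × 1904.00; scale factor 0.8508.
The image scales with it: width 2984.00 × 0.8508 ≈ 2538.67.

2539 px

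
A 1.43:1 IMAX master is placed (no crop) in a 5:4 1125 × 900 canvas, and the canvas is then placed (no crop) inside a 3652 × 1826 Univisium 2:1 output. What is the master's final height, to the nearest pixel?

1596 px

First fit — 1.43:1 IMAX into 1125×900 spans the width: 1125.00 × 786.71.
The 5:4 canvas is height-limited in 3652×1826, giving 2282.50 × 1826.00; scale factor 2.0289.
So the master's height is 786.71 × 2.0289 ≈ 1596.15.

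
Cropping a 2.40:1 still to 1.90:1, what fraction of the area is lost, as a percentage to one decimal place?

The height stays; only width is cut (since 1.90:1 is narrower than 2.40:1).
Area ratio = (1.900)/(2.400) = 79.17%; the remaining 20.83% is cropped out.

20.8%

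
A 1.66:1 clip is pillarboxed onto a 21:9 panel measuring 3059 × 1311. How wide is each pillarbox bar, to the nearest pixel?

441 px

1.66:1 (1.660) < 21:9 (2.333), so the clip fills the height.
The clip is 1311 × 1.660 ≈ 2176.26 px wide.
3059 − 2176.26 = 882.74 px of bars (441.37 each).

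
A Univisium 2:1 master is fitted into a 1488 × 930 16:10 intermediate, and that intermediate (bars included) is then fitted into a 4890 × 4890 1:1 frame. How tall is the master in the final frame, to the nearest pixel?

2445 px

First fit — Univisium 2:1 into 1488×930 spans the width: 1488.00 × 744.00.
The 16:10 canvas is width-limited in 4890×4890, giving 4890.00 × 3056.25; scale factor 3.2863.
So the master's height is 744.00 × 3.2863 ≈ 2445.00.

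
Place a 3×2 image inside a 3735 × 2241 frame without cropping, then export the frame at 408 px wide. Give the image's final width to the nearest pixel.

367 px

In the 3735×2241 frame the image fills the height: width = 2241 × 3/2 ≈ 3361.50 px.
Resizing to 408 px wide multiplies everything by 0.1092: 3361.50 → 367.20 px.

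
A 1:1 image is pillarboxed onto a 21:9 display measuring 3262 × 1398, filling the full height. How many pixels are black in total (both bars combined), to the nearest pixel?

The image is 1398 × 1/1 ≈ 1398.0000 px wide.
3262 − 1398.0000 = 1864.0000 px of bars.
That's 1864.0000 × 1398 ≈ 2605872 black pixels.

2605872 pixels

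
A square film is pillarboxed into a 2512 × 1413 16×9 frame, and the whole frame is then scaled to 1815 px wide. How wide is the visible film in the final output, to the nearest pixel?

1021 px

In the 2512×1413 frame the film fills the height: width = 1413 × 1/1 ≈ 1413.00 px.
The frame scales by 1815/2512 = 0.7225; 1413.00 × 0.7225 ≈ 1020.94 px.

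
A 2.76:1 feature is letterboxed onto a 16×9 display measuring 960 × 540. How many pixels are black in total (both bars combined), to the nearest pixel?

2.76:1 (2.760) > 16×9 (1.778), so the feature fills the width.
Content height = 960 / 2.760 ≈ 347.8261 px.
Leftover height: 540 − 347.8261 = 192.1739 px.
That's 192.1739 × 960 ≈ 184487 black pixels.

184487 pixels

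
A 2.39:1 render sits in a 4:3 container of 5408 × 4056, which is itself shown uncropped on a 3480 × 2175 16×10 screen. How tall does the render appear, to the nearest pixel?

1213 px

First fit — 2.39:1 into 5408×4056 spans the width: 5408.00 × 2262.76.
4:3 in 3480×2175: fills the height, so the intermediate becomes 2900.00 × 2175.00 — a scale of ×0.5362.
So the render's height is 2262.76 × 0.5362 ≈ 1213.39.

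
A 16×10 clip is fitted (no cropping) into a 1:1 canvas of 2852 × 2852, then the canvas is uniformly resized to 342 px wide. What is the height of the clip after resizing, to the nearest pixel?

214 px

In the 2852×2852 frame the clip fills the width: height = 2852 × 10/16 ≈ 1782.50 px.
The frame scales by 342/2852 = 0.1199; 1782.50 × 0.1199 ≈ 213.75 px.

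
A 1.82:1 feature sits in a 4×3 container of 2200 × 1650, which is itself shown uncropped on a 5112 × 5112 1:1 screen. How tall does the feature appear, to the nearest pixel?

2809 px

Inside the 2200×1650 canvas the feature is width-limited at 2200.00 × 1208.79.
The 4×3 canvas is width-limited in 5112×5112, giving 5112.00 × 3834.00; scale factor 2.3236.
The feature scales with it: height 1208.79 × 2.3236 ≈ 2808.79.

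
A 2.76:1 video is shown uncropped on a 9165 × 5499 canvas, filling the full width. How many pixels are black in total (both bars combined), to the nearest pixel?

Content height = 9165 / 2.760 ≈ 3320.6522 px.
Black = 5499 − 3320.6522 = 2178.3478 px.
Across the 9165-px span: 2178.3478 × 9165 ≈ 19964558 px.

19964558 pixels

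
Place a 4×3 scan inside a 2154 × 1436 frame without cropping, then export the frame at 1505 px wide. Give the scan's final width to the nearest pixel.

1338 px

Fitted into 2154×1436, the scan spans the height; its width is 1436 × 4/3 ≈ 1914.67 px.
Scaling 2154 → 1505 is ×0.6987, so the width becomes 1914.67 × 0.6987 ≈ 1337.78 px.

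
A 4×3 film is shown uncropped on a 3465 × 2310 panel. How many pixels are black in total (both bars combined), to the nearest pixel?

4×3 is narrower than 3×2, so it spans the full height.
Content width = 2310 × 4/3 ≈ 3080.0000 px.
Leftover width: 3465 − 3080.0000 = 385.0000 px.
Bar area = 385.0000 × 2310 ≈ 889350 px.

889350 pixels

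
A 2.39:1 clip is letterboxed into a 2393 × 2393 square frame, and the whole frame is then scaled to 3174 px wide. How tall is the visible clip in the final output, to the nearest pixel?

1328 px

At 2393×2393 the clip is width-limited, so height = 2393 / 2.390 ≈ 1001.26 px.
Scaling 2393 → 3174 is ×1.3264, so the height becomes 1001.26 × 1.3264 ≈ 1328.03 px.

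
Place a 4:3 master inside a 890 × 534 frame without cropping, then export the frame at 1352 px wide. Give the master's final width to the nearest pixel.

Fitted into 890×534, the master spans the height; its width is 534 × 4/3 ≈ 712.00 px.
Scaling 890 → 1352 is ×1.5191, so the width becomes 712.00 × 1.5191 ≈ 1081.60 px.

1082 px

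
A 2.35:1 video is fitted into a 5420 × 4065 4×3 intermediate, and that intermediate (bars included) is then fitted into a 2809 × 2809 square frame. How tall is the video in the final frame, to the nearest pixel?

2.35:1 in 5420×4065: fills the width, so the video is 5420.00 × 2306.38.
Second fit — the 4×3 canvas into 2809×2809 spans the width: 2809.00 × 2106.75 (×0.5183 from 5420×4065).
Applying the same ×0.5183: 2306.38 → 1195.32.

1195 px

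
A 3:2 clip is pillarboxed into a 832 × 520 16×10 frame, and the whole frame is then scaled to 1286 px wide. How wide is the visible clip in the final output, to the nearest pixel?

1206 px

At 832×520 the clip is height-limited, so width = 520 × 3/2 ≈ 780.00 px.
Scaling 832 → 1286 is ×1.5457, so the width becomes 780.00 × 1.5457 ≈ 1205.62 px.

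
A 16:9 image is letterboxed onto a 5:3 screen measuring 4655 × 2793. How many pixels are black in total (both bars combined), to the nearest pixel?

812588 pixels

16:9 (1.778) > 5:3 (1.667), so the image fills the width.
Content height = 4655 × 9/16 ≈ 2618.4375 px.
2793 − 2618.4375 = 174.5625 px of bars.
Bar area = 174.5625 × 4655 ≈ 812588 px.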